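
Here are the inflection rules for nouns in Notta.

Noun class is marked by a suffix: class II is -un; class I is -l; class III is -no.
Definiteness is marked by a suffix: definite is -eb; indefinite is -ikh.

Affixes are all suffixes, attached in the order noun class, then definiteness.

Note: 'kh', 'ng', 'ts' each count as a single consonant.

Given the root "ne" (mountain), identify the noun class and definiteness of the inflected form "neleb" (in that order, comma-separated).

Segment: ne-l-eb.
noun class: -l → class I.
definiteness: -eb → definite.

class I, definite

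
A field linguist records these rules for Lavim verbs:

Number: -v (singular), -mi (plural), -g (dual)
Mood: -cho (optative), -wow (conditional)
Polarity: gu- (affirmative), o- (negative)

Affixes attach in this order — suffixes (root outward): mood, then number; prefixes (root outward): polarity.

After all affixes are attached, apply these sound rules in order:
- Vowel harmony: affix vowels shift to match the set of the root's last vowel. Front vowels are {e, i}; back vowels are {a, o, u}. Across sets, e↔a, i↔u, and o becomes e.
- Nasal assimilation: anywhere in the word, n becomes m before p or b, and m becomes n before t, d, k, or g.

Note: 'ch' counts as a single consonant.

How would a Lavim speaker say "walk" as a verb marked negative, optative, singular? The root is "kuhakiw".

ekuhakiwchev

Attach mood optative -cho → kuhakiwcho.
Attach polarity negative o- → okuhakiwcho.
Attach number singular -v → okuhakiwchov.
Apply vowel harmony: okuhakiwchov → ekuhakiwchev.
Nasal assimilation: no change.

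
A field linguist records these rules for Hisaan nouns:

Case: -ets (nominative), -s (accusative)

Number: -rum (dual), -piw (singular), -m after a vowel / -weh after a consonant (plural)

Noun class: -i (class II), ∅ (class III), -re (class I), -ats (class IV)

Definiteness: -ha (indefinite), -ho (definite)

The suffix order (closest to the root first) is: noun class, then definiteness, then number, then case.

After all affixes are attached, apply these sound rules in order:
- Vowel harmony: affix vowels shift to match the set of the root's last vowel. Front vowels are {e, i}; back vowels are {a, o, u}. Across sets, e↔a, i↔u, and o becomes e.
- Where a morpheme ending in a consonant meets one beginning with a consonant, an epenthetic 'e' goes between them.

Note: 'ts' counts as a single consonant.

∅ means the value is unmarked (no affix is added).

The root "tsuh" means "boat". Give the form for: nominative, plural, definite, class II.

tsuhuhomats

Attach noun class class II -i → tsuhi.
Attach definiteness definite -ho → tsuhiho.
Attach number plural -m (after vowel 'o') → tsuhihom.
Attach case nominative -ets → tsuhihomets.
Apply vowel harmony: tsuhihomets → tsuhuhomats.
Epenthesis: no change.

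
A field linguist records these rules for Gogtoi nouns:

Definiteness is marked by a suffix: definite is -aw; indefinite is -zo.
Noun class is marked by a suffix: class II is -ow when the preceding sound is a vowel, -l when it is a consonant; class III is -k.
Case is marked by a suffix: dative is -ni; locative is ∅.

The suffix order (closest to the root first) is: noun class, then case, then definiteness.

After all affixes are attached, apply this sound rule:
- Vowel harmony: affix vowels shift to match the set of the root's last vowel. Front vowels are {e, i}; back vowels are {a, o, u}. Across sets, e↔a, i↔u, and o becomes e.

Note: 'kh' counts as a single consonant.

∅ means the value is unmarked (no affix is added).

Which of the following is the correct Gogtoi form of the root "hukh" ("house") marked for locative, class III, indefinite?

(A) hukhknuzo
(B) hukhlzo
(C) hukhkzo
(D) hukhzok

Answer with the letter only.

Attach noun class class III -k → hukhk.
case = locative: zero marking, form stays hukhk.
Attach definiteness indefinite -zo → hukhkzo.
Vowel harmony: no change.
So the correct form is hukhkzo, option (C).
(B) hukhlzo is wrong: it uses class II instead of class III for noun class.
(A) hukhknuzo is wrong: it uses dative instead of locative for case.
(D) hukhzok is wrong: it has the affixes in the wrong order.

C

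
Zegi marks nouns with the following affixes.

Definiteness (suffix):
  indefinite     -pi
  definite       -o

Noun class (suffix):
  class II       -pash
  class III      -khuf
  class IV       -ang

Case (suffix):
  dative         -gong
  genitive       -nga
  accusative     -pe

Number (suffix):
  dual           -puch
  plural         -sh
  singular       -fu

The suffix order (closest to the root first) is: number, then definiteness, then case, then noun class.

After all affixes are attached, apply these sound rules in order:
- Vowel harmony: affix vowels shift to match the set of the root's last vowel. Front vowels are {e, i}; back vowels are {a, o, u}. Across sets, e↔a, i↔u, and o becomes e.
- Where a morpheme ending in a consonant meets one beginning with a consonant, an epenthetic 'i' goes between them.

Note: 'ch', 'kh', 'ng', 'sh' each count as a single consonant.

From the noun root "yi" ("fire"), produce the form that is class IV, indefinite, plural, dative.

yishipigengeng

Attach number plural -sh → yish.
Attach definiteness indefinite -pi → yishpi.
Attach case dative -gong → yishpigong.
Attach noun class class IV -ang → yishpigongang.
Apply vowel harmony: yishpigongang → yishpigengeng.
Apply epenthesis: yishpigengeng → yishipigengeng.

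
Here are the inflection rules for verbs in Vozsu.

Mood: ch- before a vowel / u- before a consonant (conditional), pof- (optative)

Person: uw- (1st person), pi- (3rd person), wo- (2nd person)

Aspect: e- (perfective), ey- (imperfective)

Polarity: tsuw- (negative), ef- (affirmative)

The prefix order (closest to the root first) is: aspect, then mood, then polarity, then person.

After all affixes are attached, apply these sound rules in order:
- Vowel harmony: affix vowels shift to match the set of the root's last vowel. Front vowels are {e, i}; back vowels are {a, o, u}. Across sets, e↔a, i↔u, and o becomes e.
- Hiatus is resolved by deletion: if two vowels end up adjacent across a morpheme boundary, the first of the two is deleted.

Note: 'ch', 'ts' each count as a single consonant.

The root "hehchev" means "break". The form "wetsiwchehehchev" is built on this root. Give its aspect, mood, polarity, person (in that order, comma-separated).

perfective, conditional, negative, 2nd person

Segment: wo-tsuw-ch-e-hehchev.
aspect: e- → perfective.
mood: ch/u- → conditional.
polarity: tsuw- → negative.
person: wo- → 2nd person.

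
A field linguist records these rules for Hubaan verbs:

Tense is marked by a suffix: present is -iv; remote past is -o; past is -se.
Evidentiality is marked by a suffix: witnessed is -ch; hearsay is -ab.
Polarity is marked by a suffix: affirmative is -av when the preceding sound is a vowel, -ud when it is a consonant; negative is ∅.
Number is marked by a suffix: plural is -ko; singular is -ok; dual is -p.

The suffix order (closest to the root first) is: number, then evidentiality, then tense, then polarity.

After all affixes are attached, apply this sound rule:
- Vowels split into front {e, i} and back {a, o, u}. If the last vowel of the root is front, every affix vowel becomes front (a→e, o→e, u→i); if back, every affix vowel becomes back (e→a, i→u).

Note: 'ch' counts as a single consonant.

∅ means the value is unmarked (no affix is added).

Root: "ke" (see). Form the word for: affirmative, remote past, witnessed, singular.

keekcheev

Attach number singular -ok → keok.
Attach evidentiality witnessed -ch → keokch.
Attach tense remote past -o → keokcho.
Attach polarity affirmative -av (after vowel 'o') → keokchoav.
Apply vowel harmony: keokchoav → keekcheev.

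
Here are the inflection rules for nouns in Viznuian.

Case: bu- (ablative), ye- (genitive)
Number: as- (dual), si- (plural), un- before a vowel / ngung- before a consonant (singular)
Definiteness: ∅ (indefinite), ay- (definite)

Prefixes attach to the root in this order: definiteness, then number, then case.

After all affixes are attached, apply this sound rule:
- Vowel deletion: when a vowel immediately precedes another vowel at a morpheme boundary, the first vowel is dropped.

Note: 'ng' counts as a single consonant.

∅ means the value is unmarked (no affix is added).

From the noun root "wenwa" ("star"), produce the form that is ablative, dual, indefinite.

definiteness = indefinite: zero marking, form stays wenwa.
Attach number dual as- → aswenwa.
Attach case ablative bu- → buaswenwa.
Apply vowel deletion: buaswenwa → baswenwa.

baswenwa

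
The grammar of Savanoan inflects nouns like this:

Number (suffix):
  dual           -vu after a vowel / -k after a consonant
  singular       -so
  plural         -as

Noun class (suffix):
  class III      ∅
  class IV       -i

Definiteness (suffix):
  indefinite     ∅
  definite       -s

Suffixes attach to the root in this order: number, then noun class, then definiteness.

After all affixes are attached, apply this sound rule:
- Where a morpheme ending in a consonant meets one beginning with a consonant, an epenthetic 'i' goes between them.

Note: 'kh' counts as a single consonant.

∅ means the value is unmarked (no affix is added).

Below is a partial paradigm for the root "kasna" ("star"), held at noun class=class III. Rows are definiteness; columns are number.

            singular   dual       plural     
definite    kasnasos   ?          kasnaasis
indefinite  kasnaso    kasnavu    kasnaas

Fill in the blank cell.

kasnavus

Attach number dual -vu (after vowel 'a') → kasnavu.
noun class = class III: zero marking, form stays kasnavu.
Attach definiteness definite -s → kasnavus.
Epenthesis: no change.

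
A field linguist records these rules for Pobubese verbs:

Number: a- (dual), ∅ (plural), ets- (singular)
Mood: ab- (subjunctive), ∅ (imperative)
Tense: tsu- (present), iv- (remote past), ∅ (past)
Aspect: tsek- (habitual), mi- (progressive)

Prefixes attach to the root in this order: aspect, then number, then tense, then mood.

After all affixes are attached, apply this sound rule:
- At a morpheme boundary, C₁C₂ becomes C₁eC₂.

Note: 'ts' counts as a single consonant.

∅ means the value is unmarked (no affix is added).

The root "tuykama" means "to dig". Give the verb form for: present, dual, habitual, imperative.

tsuatseketuykama

Attach aspect habitual tsek- → tsektuykama.
Attach number dual a- → atsektuykama.
Attach tense present tsu- → tsuatsektuykama.
mood = imperative: zero marking, form stays tsuatsektuykama.
Apply epenthesis: tsuatsektuykama → tsuatseketuykama.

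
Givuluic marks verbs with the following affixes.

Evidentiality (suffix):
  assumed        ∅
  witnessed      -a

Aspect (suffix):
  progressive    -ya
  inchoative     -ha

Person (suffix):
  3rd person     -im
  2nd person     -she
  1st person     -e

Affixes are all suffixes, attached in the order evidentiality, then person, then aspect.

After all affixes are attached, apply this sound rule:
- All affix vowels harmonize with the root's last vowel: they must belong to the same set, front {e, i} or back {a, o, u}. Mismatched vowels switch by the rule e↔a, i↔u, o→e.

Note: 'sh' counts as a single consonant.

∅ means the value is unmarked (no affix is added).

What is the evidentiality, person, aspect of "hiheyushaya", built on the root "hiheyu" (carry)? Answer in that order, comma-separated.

assumed, 2nd person, progressive

Segment: hiheyu-she-ya.
evidentiality: ∅ → assumed.
person: -she → 2nd person.
aspect: -ya → progressive.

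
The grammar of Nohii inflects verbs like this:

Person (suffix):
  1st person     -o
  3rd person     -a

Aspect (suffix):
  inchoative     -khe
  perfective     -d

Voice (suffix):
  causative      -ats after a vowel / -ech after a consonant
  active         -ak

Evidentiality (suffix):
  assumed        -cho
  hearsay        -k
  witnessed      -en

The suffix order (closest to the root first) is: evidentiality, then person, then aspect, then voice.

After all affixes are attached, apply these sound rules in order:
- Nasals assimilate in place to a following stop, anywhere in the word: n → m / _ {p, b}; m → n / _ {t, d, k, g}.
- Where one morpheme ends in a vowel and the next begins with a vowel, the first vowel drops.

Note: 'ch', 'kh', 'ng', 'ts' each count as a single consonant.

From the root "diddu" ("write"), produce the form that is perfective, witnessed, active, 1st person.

diddenodak

Attach evidentiality witnessed -en → didduen.
Attach person 1st person -o → diddueno.
Attach aspect perfective -d → didduenod.
Attach voice active -ak → didduenodak.
Nasal assimilation: no change.
Apply vowel deletion: didduenodak → diddenodak.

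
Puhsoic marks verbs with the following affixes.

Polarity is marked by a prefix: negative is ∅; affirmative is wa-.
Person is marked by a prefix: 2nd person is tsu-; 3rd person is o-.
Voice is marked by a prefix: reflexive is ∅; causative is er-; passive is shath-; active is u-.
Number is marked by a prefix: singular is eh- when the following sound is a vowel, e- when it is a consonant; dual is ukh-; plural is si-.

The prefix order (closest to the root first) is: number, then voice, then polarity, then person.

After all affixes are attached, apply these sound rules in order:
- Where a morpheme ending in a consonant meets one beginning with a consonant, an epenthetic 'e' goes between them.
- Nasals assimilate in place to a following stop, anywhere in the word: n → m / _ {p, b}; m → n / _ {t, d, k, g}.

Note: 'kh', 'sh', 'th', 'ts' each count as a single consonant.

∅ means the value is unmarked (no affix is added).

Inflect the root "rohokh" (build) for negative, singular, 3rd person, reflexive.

Attach number singular e- (before consonant 'r') → erohokh.
voice = reflexive: zero marking, form stays erohokh.
polarity = negative: zero marking, form stays erohokh.
Attach person 3rd person o- → oerohokh.
Epenthesis: no change.
Nasal assimilation: no change.

oerohokh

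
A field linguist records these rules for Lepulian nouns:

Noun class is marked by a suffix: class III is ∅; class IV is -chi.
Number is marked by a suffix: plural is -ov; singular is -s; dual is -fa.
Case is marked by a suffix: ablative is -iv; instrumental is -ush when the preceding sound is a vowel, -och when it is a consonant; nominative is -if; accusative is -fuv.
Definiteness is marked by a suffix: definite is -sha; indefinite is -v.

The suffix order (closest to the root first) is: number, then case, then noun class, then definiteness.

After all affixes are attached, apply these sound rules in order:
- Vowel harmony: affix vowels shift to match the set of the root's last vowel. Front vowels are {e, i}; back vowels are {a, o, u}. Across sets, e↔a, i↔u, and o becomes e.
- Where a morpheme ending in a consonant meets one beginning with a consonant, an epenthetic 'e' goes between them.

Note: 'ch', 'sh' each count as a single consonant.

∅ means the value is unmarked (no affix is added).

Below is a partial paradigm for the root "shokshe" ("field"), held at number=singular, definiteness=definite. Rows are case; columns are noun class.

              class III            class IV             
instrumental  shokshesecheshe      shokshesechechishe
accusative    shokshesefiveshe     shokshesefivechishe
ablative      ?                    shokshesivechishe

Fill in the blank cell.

shokshesiveshe

Attach number singular -s → shokshes.
Attach case ablative -iv → shokshesiv.
noun class = class III: zero marking, form stays shokshesiv.
Attach definiteness definite -sha → shokshesivsha.
Apply vowel harmony: shokshesivsha → shokshesivshe.
Apply epenthesis: shokshesivshe → shokshesiveshe.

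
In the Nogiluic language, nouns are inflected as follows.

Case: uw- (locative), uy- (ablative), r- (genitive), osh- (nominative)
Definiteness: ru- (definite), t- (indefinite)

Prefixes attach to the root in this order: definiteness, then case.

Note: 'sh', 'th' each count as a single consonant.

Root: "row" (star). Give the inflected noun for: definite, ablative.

uyrurow

Attach definiteness definite ru- → rurow.
Attach case ablative uy- → uyrurow.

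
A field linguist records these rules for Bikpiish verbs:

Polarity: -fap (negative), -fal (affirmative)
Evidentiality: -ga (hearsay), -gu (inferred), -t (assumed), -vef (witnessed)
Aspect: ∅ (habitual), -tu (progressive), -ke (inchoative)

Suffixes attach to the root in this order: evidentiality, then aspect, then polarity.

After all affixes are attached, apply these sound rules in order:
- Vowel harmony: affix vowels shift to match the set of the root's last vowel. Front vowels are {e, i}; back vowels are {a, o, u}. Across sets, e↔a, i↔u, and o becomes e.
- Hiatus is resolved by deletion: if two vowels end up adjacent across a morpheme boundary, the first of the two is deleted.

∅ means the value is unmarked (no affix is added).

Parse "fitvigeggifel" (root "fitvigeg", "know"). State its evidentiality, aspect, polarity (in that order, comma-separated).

Segment: fitvigeg-gu-fal.
evidentiality: -gu → inferred.
aspect: ∅ → habitual.
polarity: -fal → affirmative.

inferred, habitual, affirmative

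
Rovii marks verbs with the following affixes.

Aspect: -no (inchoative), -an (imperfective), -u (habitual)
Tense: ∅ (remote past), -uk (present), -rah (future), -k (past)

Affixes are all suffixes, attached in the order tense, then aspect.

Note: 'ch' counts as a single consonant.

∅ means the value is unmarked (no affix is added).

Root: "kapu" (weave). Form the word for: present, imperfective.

Attach tense present -uk → kapuuk.
Attach aspect imperfective -an → kapuukan.

kapuukan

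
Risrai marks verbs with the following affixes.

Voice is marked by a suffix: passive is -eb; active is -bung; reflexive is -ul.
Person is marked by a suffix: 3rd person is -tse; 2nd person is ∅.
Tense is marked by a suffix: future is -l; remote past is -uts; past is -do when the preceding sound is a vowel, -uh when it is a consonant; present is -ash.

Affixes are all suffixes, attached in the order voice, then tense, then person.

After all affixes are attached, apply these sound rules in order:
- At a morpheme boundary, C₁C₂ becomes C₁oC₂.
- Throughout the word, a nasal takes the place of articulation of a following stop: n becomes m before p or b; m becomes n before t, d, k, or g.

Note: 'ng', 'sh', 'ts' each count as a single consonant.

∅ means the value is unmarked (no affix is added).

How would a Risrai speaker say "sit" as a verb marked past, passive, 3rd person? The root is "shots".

shotsebuhotse

Attach voice passive -eb → shotseb.
Attach tense past -uh (after consonant 'b') → shotsebuh.
Attach person 3rd person -tse → shotsebuhtse.
Apply epenthesis: shotsebuhtse → shotsebuhotse.
Nasal assimilation: no change.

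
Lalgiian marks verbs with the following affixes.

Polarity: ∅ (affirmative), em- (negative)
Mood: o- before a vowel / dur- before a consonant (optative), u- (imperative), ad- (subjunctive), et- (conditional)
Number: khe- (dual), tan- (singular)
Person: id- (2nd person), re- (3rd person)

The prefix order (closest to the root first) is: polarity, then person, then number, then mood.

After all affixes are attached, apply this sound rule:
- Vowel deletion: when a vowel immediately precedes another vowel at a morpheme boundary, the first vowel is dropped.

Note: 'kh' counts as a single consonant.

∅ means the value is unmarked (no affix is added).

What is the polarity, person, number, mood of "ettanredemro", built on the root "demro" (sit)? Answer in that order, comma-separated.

affirmative, 3rd person, singular, conditional

Segment: et-tan-re-demro.
polarity: ∅ → affirmative.
person: re- → 3rd person.
number: tan- → singular.
mood: et- → conditional.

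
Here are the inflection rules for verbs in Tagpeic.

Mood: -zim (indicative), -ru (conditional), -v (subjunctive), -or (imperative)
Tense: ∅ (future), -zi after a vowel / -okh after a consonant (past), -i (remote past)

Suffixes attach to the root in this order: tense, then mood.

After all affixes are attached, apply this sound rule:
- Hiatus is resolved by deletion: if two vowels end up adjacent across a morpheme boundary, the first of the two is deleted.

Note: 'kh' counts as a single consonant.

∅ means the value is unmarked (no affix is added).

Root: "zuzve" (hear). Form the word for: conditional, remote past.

zuzviru

Attach tense remote past -i → zuzvei.
Attach mood conditional -ru → zuzveiru.
Apply vowel deletion: zuzveiru → zuzviru.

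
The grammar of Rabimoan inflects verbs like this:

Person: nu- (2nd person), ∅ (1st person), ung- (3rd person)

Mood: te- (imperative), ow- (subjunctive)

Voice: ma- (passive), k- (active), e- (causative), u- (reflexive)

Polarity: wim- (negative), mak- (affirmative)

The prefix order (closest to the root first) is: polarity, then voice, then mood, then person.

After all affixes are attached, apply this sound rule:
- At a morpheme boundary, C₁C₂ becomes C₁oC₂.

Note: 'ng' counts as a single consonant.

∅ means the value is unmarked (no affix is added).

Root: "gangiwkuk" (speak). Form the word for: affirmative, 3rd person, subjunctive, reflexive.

ungowumakogangiwkuk

Attach polarity affirmative mak- → makgangiwkuk.
Attach voice reflexive u- → umakgangiwkuk.
Attach mood subjunctive ow- → owumakgangiwkuk.
Attach person 3rd person ung- → ungowumakgangiwkuk.
Apply epenthesis: ungowumakgangiwkuk → ungowumakogangiwkuk.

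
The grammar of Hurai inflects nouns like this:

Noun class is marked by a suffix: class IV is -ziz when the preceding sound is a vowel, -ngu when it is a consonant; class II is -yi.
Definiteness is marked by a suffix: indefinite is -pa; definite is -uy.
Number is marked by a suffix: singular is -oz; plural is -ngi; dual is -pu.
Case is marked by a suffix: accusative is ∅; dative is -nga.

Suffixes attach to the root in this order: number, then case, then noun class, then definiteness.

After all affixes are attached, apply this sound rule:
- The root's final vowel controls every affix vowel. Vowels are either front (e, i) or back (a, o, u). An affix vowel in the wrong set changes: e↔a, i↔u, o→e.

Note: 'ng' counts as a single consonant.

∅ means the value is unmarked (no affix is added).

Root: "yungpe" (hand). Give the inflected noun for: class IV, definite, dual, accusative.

yungpepiziziy

Attach number dual -pu → yungpepu.
case = accusative: zero marking, form stays yungpepu.
Attach noun class class IV -ziz (after vowel 'u') → yungpepuziz.
Attach definiteness definite -uy → yungpepuzizuy.
Apply vowel harmony: yungpepuzizuy → yungpepiziziy.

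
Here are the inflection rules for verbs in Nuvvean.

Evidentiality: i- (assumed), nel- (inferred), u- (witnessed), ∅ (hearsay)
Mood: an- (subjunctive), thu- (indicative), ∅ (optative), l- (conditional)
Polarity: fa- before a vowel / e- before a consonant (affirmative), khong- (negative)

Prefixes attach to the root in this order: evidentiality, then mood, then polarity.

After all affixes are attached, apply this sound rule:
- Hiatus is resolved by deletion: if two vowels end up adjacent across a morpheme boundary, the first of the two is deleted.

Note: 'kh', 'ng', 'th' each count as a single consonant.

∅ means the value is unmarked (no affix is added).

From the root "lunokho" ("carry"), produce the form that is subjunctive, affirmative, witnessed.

fanulunokho

Attach evidentiality witnessed u- → ulunokho.
Attach mood subjunctive an- → anulunokho.
Attach polarity affirmative fa- (before vowel 'a') → faanulunokho.
Apply vowel deletion: faanulunokho → fanulunokho.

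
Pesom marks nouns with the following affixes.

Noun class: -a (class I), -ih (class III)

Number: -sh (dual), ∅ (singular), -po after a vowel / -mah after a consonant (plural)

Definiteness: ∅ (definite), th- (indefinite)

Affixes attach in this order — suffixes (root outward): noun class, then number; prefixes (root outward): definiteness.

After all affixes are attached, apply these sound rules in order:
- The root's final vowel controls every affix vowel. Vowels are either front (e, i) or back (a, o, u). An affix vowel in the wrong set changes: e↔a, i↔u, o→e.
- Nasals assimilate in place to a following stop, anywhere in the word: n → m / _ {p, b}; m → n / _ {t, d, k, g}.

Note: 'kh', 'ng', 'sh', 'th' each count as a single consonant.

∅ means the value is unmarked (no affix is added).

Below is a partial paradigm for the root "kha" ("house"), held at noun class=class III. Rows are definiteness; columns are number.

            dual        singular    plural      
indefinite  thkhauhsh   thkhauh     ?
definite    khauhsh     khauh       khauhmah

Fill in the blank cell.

thkhauhmah

Attach definiteness indefinite th- → thkha.
Attach noun class class III -ih → thkhaih.
Attach number plural -mah (after consonant 'h') → thkhaihmah.
Apply vowel harmony: thkhaihmah → thkhauhmah.
Nasal assimilation: no change.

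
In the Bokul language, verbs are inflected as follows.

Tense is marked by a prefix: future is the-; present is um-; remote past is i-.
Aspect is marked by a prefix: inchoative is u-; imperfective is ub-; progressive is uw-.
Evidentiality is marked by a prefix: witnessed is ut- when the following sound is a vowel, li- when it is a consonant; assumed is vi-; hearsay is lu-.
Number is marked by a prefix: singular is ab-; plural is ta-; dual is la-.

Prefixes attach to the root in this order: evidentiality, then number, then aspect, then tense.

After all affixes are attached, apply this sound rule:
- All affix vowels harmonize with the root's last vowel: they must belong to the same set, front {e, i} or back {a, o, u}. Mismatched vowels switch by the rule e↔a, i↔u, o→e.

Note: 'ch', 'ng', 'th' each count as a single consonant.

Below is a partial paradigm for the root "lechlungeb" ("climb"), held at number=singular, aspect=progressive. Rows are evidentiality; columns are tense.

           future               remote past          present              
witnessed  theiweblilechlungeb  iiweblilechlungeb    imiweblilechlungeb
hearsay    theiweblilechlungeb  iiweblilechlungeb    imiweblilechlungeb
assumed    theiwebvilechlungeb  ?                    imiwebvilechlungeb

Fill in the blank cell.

iiwebvilechlungeb

Attach evidentiality assumed vi- → vilechlungeb.
Attach number singular ab- → abvilechlungeb.
Attach aspect progressive uw- → uwabvilechlungeb.
Attach tense remote past i- → iuwabvilechlungeb.
Apply vowel harmony: iuwabvilechlungeb → iiwebvilechlungeb.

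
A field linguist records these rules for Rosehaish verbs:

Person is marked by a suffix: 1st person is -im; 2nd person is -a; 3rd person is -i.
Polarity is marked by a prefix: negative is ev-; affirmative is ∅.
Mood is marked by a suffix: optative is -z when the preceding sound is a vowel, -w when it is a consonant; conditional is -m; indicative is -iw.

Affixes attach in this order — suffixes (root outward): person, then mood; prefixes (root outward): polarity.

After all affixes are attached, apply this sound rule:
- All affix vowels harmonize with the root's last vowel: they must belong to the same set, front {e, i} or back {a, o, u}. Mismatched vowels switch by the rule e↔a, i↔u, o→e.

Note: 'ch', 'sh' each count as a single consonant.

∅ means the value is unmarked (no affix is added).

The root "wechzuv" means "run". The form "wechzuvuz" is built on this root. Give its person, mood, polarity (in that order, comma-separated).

3rd person, optative, affirmative

Segment: wechzuv-i-z.
person: -i → 3rd person.
mood: -z/w → optative.
polarity: ∅ → affirmative.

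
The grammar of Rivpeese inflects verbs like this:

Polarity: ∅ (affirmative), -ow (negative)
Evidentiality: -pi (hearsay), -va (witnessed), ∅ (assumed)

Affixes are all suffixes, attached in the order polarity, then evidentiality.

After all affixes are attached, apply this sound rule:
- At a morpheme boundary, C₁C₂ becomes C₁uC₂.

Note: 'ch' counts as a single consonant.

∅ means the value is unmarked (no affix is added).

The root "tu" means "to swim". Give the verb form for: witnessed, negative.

Attach polarity negative -ow → tuow.
Attach evidentiality witnessed -va → tuowva.
Apply epenthesis: tuowva → tuowuva.

tuowuva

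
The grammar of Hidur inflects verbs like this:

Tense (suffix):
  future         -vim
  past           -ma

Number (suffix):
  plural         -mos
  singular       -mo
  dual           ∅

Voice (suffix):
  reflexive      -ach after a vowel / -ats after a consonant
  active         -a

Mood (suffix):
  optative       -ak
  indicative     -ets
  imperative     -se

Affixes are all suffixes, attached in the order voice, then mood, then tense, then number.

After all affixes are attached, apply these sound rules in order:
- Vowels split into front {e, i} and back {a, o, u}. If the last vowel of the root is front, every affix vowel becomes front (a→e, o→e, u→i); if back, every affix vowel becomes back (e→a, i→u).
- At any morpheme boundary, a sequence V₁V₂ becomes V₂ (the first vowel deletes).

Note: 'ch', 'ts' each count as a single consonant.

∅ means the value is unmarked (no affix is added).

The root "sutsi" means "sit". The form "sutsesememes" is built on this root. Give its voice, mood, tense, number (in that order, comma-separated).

active, imperative, past, plural

Segment: sutsi-a-se-ma-mos.
voice: -a → active.
mood: -se → imperative.
tense: -ma → past.
number: -mos → plural.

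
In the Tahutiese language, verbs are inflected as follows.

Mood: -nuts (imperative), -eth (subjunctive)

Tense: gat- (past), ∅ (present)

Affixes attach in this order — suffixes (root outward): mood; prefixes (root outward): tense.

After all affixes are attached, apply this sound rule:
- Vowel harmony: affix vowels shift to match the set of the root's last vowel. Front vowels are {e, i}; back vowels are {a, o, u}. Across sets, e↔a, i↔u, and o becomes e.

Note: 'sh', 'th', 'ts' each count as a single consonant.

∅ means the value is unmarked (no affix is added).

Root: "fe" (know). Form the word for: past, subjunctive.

Attach tense past gat- → gatfe.
Attach mood subjunctive -eth → gatfeeth.
Apply vowel harmony: gatfeeth → getfeeth.

getfeeth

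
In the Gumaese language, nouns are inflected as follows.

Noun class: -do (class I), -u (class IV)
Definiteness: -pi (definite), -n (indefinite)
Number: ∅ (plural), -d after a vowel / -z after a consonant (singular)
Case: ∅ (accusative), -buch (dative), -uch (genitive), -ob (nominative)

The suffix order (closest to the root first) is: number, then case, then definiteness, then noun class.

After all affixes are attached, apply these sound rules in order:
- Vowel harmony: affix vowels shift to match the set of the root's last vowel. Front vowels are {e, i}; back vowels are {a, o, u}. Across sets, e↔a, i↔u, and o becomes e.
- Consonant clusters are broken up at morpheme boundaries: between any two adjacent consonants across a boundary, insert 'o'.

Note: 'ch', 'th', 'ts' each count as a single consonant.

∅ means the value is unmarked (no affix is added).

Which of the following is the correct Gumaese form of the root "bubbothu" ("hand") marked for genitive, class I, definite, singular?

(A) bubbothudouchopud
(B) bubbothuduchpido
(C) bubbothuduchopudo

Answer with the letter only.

C

Attach number singular -d (after vowel 'u') → bubbothud.
Attach case genitive -uch → bubbothuduch.
Attach definiteness definite -pi → bubbothuduchpi.
Attach noun class class I -do → bubbothuduchpido.
Apply vowel harmony: bubbothuduchpido → bubbothuduchpudo.
Apply epenthesis: bubbothuduchpudo → bubbothuduchopudo.
So the correct form is bubbothuduchopudo, option (C).
(B) bubbothuduchpido is wrong: it fails to apply the sound rule(s).
(A) bubbothudouchopud is wrong: it has the affixes in the wrong order.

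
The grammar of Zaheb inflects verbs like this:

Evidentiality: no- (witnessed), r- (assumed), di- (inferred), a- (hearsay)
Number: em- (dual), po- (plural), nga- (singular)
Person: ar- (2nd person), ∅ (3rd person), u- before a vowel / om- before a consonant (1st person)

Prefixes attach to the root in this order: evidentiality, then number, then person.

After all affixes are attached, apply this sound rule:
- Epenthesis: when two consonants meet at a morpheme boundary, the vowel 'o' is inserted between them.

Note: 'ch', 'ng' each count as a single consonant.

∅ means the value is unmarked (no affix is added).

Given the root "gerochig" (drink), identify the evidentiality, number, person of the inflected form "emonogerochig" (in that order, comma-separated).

witnessed, dual, 3rd person

Segment: em-no-gerochig.
evidentiality: no- → witnessed.
number: em- → dual.
person: ∅ → 3rd person.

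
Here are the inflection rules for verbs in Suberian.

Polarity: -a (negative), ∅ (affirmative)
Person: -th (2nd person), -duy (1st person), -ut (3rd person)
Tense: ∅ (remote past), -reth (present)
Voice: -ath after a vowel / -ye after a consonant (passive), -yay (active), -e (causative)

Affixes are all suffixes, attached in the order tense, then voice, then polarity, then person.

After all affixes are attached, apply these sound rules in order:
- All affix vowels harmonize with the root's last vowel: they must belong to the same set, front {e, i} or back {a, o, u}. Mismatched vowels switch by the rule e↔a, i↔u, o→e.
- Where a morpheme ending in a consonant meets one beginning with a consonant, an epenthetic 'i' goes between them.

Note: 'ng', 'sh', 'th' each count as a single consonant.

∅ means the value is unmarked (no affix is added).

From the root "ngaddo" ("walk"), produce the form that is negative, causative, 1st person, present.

ngaddorathaaduy

Attach tense present -reth → ngaddoreth.
Attach voice causative -e → ngaddorethe.
Attach polarity negative -a → ngaddorethea.
Attach person 1st person -duy → ngaddoretheaduy.
Apply vowel harmony: ngaddoretheaduy → ngaddorathaaduy.
Epenthesis: no change.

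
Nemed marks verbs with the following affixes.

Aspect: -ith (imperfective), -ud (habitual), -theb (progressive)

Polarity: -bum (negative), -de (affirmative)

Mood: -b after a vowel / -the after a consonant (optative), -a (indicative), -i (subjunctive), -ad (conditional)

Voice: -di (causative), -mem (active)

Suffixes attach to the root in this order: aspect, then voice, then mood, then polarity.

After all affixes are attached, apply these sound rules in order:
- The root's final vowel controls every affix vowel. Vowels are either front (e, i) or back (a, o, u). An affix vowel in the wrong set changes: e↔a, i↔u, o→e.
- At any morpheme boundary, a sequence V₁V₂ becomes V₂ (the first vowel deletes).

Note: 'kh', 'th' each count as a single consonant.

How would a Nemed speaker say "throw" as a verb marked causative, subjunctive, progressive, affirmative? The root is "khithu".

khithuthabduda

Attach aspect progressive -theb → khithutheb.
Attach voice causative -di → khithuthebdi.
Attach mood subjunctive -i → khithuthebdii.
Attach polarity affirmative -de → khithuthebdiide.
Apply vowel harmony: khithuthebdiide → khithuthabduuda.
Apply vowel deletion: khithuthabduuda → khithuthabduda.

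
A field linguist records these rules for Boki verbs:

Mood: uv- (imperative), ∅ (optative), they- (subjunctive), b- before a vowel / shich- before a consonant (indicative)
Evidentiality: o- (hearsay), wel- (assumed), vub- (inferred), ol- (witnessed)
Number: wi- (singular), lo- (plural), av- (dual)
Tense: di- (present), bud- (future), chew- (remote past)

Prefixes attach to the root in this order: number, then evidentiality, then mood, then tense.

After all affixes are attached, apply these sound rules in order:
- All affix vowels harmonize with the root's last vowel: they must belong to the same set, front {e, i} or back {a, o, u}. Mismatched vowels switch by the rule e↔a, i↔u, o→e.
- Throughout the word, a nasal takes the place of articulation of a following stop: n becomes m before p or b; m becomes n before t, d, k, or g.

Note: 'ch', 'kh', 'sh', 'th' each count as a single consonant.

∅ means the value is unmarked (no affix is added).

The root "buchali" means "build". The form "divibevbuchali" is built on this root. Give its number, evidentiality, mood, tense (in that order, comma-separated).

dual, inferred, optative, present

Segment: di-vub-av-buchali.
number: av- → dual.
evidentiality: vub- → inferred.
mood: ∅ → optative.
tense: di- → present.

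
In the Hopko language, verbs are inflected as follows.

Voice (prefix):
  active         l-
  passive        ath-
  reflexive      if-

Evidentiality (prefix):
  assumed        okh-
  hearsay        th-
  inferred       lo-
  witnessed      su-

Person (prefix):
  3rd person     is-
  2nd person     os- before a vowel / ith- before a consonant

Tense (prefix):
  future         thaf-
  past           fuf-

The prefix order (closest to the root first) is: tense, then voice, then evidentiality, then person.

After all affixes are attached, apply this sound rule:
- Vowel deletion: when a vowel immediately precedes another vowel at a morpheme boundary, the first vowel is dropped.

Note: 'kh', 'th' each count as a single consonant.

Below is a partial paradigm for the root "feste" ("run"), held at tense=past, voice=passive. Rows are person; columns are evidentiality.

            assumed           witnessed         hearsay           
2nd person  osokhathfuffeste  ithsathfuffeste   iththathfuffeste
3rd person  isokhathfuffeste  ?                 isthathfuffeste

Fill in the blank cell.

issathfuffeste

Attach tense past fuf- → fuffeste.
Attach voice passive ath- → athfuffeste.
Attach evidentiality witnessed su- → suathfuffeste.
Attach person 3rd person is- → issuathfuffeste.
Apply vowel deletion: issuathfuffeste → issathfuffeste.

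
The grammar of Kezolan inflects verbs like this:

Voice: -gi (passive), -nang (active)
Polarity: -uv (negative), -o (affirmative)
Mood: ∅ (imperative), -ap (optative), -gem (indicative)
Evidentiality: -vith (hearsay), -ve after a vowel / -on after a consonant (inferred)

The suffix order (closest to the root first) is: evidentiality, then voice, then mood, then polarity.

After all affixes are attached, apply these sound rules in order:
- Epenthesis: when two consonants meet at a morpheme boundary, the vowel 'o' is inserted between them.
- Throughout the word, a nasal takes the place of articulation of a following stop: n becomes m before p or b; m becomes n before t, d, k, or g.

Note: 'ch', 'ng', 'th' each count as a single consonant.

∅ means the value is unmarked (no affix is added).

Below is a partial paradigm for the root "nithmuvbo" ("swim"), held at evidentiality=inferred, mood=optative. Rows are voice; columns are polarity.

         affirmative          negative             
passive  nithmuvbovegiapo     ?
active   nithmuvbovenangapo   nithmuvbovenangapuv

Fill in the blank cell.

Attach evidentiality inferred -ve (after vowel 'o') → nithmuvbove.
Attach voice passive -gi → nithmuvbovegi.
Attach mood optative -ap → nithmuvbovegiap.
Attach polarity negative -uv → nithmuvbovegiapuv.
Epenthesis: no change.
Nasal assimilation: no change.

nithmuvbovegiapuv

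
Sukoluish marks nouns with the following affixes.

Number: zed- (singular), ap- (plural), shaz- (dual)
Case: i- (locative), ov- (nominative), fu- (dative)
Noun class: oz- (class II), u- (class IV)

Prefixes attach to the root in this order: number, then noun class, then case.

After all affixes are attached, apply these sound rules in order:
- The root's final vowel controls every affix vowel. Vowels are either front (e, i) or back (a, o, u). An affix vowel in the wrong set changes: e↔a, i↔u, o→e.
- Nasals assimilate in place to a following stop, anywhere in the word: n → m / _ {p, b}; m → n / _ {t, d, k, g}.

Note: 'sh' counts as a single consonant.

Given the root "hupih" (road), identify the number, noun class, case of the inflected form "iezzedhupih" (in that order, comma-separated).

singular, class II, locative

Segment: i-oz-zed-hupih.
number: zed- → singular.
noun class: oz- → class II.
case: i- → locative.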